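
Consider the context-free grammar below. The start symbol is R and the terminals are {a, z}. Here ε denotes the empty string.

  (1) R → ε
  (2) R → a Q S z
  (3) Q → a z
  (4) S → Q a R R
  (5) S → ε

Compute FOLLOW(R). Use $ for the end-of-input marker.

{$, a, z}

FIRST(R) = {ε, a}
FIRST(Q) = {a}
FIRST(S) = {ε, a}  (via Q a R R)
FOLLOW(R) includes $ since R is the start symbol.
FOLLOW(Q): in R→a Q S z, Q is followed by S z with FIRST {a, z}; in S→Q a R R, Q is followed by a R R with FIRST {a}. Thus FOLLOW(Q) = {a, z}.
FOLLOW(S): in R→a Q S z, S is followed by z with FIRST {z}. Thus FOLLOW(S) = {z}.
FOLLOW(R): in S→Q a R R (occurrence 1), R is followed by R with FIRST {ε, a}; in S→Q a R R (occurrence 1), the suffix after R is nullable, so FOLLOW(R) ⊇ FOLLOW(S) = {z}; in S→Q a R R (occurrence 2), the suffix after R is empty, so FOLLOW(R) ⊇ FOLLOW(S) = {z}. Thus FOLLOW(R) = {$, a, z}.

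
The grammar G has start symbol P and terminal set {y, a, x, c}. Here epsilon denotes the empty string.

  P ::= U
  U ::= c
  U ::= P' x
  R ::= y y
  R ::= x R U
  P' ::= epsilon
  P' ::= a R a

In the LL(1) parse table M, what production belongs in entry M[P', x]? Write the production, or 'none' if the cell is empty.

FIRST(R) = {x, y}
FIRST(P') = {epsilon, a}
FIRST(U) = {a, c, x}  (via P' x)
FIRST(P) = {a, c, x}  (via U)
FOLLOW(P) includes $ since P is the start symbol.
FOLLOW(P'): in U::=P' x, P' is followed by x with FIRST {x}. Thus FOLLOW(P') = {x}.
For P' ::= epsilon: FIRST(epsilon) = {epsilon}, so it goes in M[P', t] for t ∈ {}; since epsilon ∈ FIRST, also for every t ∈ FOLLOW(P') = {x}.
For P' ::= a R a: FIRST(a R a) = {a}, so it goes in M[P', t] for t ∈ {a}.

P' ::= epsilon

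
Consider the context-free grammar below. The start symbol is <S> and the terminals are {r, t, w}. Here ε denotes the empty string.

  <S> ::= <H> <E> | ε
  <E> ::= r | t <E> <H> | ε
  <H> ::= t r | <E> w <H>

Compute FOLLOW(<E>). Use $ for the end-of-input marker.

FIRST(<E>): from <E>::=r we get {r}; from <E>::=t <E> <H> we get {t}; from <E>::=ε we get {ε}. So FIRST(<E>) = {ε, r, t}.
FIRST(<H>): from <H>::=t r we get {t}; from <H>::=<E> w <H> we get {r, t, w}. So FIRST(<H>) = {r, t, w}.
FIRST(<S>): from <S>::=<H> <E> we get {r, t, w}; from <S>::=ε we get {ε}. So FIRST(<S>) = {ε, r, t, w}.
FOLLOW(<S>) includes $ since <S> is the start symbol.
FOLLOW(<S>): <S> appears on no right-hand side. Thus FOLLOW(<S>) = {$}.
FOLLOW(<E>): in <S>::=<H> <E>, the suffix after <E> is empty, so FOLLOW(<E>) ⊇ FOLLOW(<S>) = {$}; in <E>::=t <E> <H>, <E> is followed by <H> with FIRST {r, t, w}; in <H>::=<E> w <H>, <E> is followed by w <H> with FIRST {w}. Thus FOLLOW(<E>) = {$, r, t, w}.
FOLLOW(<H>): in <S>::=<H> <E>, <H> is followed by <E> with FIRST {ε, r, t}; in <S>::=<H> <E>, the suffix after <H> is nullable, so FOLLOW(<H>) ⊇ FOLLOW(<S>) = {$}; in <E>::=t <E> <H>, the suffix after <H> is empty, so FOLLOW(<H>) ⊇ FOLLOW(<E>) = {$, r, t, w}; in <H>::=<E> w <H>, the suffix after <H> is empty (adds nothing new). Thus FOLLOW(<H>) = {$, r, t, w}.

{$, r, t, w}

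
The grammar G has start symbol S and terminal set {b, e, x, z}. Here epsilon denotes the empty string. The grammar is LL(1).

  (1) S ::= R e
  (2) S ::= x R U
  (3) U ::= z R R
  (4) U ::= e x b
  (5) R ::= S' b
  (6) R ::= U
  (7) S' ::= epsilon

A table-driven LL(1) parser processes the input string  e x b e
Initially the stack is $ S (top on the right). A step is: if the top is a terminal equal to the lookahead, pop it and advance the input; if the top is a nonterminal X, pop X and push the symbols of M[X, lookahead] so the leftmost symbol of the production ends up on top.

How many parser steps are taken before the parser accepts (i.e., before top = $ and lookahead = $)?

step 1: stack=$ S  input=e x b e $  — expand S ::= R e
step 2: stack=$ e R  input=e x b e $  — expand R ::= U
step 3: stack=$ e U  input=e x b e $  — expand U ::= e x b
step 4: stack=$ e b x e  input=e x b e $  — match e
step 5: stack=$ e b x  input=x b e $  — match x
step 6: stack=$ e b  input=b e $  — match b
step 7: stack=$ e  input=e $  — match e
Accept reached after 7 steps.

7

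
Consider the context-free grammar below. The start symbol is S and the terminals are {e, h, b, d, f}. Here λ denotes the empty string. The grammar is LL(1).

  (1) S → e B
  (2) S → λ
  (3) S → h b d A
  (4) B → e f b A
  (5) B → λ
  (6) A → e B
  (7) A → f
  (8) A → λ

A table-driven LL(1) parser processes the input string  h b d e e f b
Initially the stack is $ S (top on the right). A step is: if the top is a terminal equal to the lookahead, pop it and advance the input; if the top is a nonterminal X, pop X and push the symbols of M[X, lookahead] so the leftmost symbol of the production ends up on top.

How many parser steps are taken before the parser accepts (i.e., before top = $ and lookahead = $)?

11

step 1: stack=$ S  input=h b d e e f b $  — expand S → h b d A
step 2: stack=$ A d b h  input=h b d e e f b $  — match h
step 3: stack=$ A d b  input=b d e e f b $  — match b
step 4: stack=$ A d  input=d e e f b $  — match d
step 5: stack=$ A  input=e e f b $  — expand A → e B
step 6: stack=$ B e  input=e e f b $  — match e
step 7: stack=$ B  input=e f b $  — expand B → e f b A
step 8: stack=$ A b f e  input=e f b $  — match e
step 9: stack=$ A b f  input=f b $  — match f
step 10: stack=$ A b  input=b $  — match b
step 11: stack=$ A  input=$  — expand A → λ
Accept reached after 11 steps.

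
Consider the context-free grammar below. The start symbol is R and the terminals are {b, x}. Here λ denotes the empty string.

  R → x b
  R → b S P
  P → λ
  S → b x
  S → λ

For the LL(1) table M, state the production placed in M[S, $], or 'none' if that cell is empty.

S → λ

FIRST(R): from R→x b we get {x}; from R→b S P we get {b}. So FIRST(R) = {b, x}.
FIRST(P): from P→λ we get {λ}. So FIRST(P) = {λ}.
FIRST(S): from S→b x we get {b}; from S→λ we get {λ}. So FIRST(S) = {λ, b}.
FOLLOW(R) includes $ since R is the start symbol.
FOLLOW(R): R appears on no right-hand side. Thus FOLLOW(R) = {$}.
FOLLOW(S): in R→b S P, S is followed by P with FIRST {λ}; in R→b S P, the suffix after S is nullable, so FOLLOW(S) ⊇ FOLLOW(R) = {$}. Thus FOLLOW(S) = {$}.
For S → b x: FIRST(b x) = {b}, so it goes in M[S, t] for t ∈ {b}.
For S → λ: FIRST(λ) = {λ}, so it goes in M[S, t] for t ∈ {}; since λ ∈ FIRST, also for every t ∈ FOLLOW(S) = {$}.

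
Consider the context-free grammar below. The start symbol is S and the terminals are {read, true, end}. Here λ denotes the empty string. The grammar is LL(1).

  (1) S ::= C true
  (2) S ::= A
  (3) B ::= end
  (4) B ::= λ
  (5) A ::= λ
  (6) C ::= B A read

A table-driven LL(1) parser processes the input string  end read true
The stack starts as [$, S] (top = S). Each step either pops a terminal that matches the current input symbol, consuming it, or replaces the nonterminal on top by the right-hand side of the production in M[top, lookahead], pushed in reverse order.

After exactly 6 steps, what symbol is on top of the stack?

     Stack              Input            Action
  1  $ S                end read true $  expand S ::= C true
  2  $ true C           end read true $  expand C ::= B A read
  3  $ true read A B    end read true $  expand B ::= end
  4  $ true read A end  end read true $  match end
  5  $ true read A      read true $      expand A ::= λ
  6  $ true read        read true $      match read
Stack after step 6: $ true (top = true).

true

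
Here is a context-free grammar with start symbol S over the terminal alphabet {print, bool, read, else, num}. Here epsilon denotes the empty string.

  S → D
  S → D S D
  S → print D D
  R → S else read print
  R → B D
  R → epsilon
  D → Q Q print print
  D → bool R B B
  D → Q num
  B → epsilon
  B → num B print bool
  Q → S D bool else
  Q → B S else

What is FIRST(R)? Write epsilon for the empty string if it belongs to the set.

{epsilon, bool, num, print}

FIRST(B): from B→epsilon we get {epsilon}; from B→num B print bool we get {num}. So FIRST(B) = {epsilon, num}.
FIRST(S): from S→D we get {bool, num, print}; from S→D S D we get {bool, num, print}; from S→print D D we get {print}. So FIRST(S) = {bool, num, print}.
FIRST(Q): from Q→S D bool else we get {bool, num, print}; from Q→B S else we get {bool, num, print}. So FIRST(Q) = {bool, num, print}.
FIRST(D): from D→Q Q print print we get {bool, num, print}; from D→bool R B B we get {bool}; from D→Q num we get {bool, num, print}. So FIRST(D) = {bool, num, print}.
FIRST(R): from R→S else read print we get {bool, num, print}; from R→B D we get {bool, num, print}; from R→epsilon we get {epsilon}. So FIRST(R) = {epsilon, bool, num, print}.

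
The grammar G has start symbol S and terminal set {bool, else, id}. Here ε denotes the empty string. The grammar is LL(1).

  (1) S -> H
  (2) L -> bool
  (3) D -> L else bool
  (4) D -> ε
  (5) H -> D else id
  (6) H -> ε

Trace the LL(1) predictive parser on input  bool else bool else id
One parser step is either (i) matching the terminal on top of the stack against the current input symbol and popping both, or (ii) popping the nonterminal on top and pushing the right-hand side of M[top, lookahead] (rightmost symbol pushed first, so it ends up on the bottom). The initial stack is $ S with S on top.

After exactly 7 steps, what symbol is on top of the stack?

step 1: stack=$ S  input=bool else bool else id $  — expand S -> H
step 2: stack=$ H  input=bool else bool else id $  — expand H -> D else id
step 3: stack=$ id else D  input=bool else bool else id $  — expand D -> L else bool
step 4: stack=$ id else bool else L  input=bool else bool else id $  — expand L -> bool
step 5: stack=$ id else bool else bool  input=bool else bool else id $  — match bool
step 6: stack=$ id else bool else  input=else bool else id $  — match else
step 7: stack=$ id else bool  input=bool else id $  — match bool
Stack after step 7: $ id else (top = else).

else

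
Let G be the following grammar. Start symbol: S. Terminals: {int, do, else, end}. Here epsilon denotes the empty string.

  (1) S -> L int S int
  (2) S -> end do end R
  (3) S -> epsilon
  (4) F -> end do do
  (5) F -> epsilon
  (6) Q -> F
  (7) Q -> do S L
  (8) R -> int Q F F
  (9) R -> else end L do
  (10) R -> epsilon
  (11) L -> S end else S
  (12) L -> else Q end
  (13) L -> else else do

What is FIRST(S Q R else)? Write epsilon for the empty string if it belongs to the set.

FIRST(F) = {epsilon, end}
FIRST(R) = {epsilon, else, int}
FIRST(Q) = {epsilon, do, end}  (via F)
FIRST(S) = {epsilon, else, end}  (via L int S int)
FIRST(L) = {else, end}  (via S end else S)
FIRST(S Q R else): take FIRST of each symbol in turn, carrying on past any symbol whose FIRST contains epsilon; result {do, else, end, int}.

{do, else, end, int}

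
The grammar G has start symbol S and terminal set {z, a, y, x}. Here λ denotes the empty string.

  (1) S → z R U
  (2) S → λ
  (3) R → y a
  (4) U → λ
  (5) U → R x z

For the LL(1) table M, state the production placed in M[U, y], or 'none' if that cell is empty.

U → R x z

FIRST(S): from S→z R U we get {z}; from S→λ we get {λ}. So FIRST(S) = {λ, z}.
FIRST(R): from R→y a we get {y}. So FIRST(R) = {y}.
FIRST(U): from U→λ we get {λ}; from U→R x z we get {y}. So FIRST(U) = {λ, y}.
FOLLOW(S) includes $ since S is the start symbol.
FOLLOW(S): S appears on no right-hand side. Thus FOLLOW(S) = {$}.
FOLLOW(U): in S→z R U, the suffix after U is empty, so FOLLOW(U) ⊇ FOLLOW(S) = {$}. Thus FOLLOW(U) = {$}.
For U → λ: FIRST(λ) = {λ}, so it goes in M[U, t] for t ∈ {}; since λ ∈ FIRST, also for every t ∈ FOLLOW(U) = {$}.
For U → R x z: FIRST(R x z) = {y}, so it goes in M[U, t] for t ∈ {y}.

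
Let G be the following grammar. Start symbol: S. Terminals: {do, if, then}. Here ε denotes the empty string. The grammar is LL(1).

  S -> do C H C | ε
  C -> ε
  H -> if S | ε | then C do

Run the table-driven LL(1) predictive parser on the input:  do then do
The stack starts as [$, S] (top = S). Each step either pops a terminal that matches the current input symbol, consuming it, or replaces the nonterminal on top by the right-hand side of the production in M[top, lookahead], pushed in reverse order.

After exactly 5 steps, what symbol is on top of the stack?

     Stack          Input         Action
  1  $ S            do then do $  expand S -> do C H C
  2  $ C H C do     do then do $  match do
  3  $ C H C        then do $     expand C -> ε
  4  $ C H          then do $     expand H -> then C do
  5  $ C do C then  then do $     match then
Stack after step 5: $ C do C (top = C).

C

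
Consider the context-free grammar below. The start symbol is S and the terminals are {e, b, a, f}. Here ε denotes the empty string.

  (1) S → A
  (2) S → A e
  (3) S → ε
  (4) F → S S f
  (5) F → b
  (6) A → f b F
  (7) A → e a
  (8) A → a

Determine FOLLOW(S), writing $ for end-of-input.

FIRST(A): from A→f b F we get {f}; from A→e a we get {e}; from A→a we get {a}. So FIRST(A) = {a, e, f}.
FIRST(S): from S→A we get {a, e, f}; from S→A e we get {a, e, f}; from S→ε we get {ε}. So FIRST(S) = {ε, a, e, f}.
FIRST(F): from F→S S f we get {a, e, f}; from F→b we get {b}. So FIRST(F) = {a, b, e, f}.
FOLLOW(S) includes $ since S is the start symbol.
FOLLOW(S): in F→S S f (occurrence 1), S is followed by S f with FIRST {a, e, f}; in F→S S f (occurrence 2), S is followed by f with FIRST {f}. Thus FOLLOW(S) = {$, a, e, f}.
FOLLOW(A): in S→A, the suffix after A is empty, so FOLLOW(A) ⊇ FOLLOW(S) = {$, a, e, f}; in S→A e, A is followed by e with FIRST {e}. Thus FOLLOW(A) = {$, a, e, f}.
FOLLOW(F): in A→f b F, the suffix after F is empty, so FOLLOW(F) ⊇ FOLLOW(A) = {$, a, e, f}. Thus FOLLOW(F) = {$, a, e, f}.

{$, a, e, f}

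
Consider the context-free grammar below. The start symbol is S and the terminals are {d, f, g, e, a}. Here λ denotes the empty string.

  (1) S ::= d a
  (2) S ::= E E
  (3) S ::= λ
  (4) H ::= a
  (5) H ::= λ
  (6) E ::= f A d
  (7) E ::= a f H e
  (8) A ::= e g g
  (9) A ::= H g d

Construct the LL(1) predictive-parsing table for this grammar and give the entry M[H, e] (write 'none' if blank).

FIRST(H) = {λ, a}
FIRST(E) = {a, f}
FIRST(S) = {λ, a, d, f}  (via E E)
FIRST(A) = {a, e, g}  (via H g d)
FOLLOW(S) includes $ since S is the start symbol.
FOLLOW(H): in E::=a f H e, H is followed by e with FIRST {e}; in A::=H g d, H is followed by g d with FIRST {g}. Thus FOLLOW(H) = {e, g}.
For H ::= a: FIRST(a) = {a}, so it goes in M[H, t] for t ∈ {a}.
For H ::= λ: FIRST(λ) = {λ}, so it goes in M[H, t] for t ∈ {}; since λ ∈ FIRST, also for every t ∈ FOLLOW(H) = {e, g}.

H ::= λ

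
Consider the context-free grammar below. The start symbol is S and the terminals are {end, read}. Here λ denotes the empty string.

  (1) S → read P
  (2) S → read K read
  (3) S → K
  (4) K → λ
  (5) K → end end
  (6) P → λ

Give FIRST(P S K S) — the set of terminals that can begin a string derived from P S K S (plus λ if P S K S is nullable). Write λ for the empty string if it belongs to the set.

FIRST(K) = {λ, end}
FIRST(P) = {λ}
FIRST(S) = {λ, end, read}  (via K)
FIRST(P S K S): take FIRST of each symbol in turn, carrying on past any symbol whose FIRST contains λ; result {λ, end, read}.

{λ, end, read}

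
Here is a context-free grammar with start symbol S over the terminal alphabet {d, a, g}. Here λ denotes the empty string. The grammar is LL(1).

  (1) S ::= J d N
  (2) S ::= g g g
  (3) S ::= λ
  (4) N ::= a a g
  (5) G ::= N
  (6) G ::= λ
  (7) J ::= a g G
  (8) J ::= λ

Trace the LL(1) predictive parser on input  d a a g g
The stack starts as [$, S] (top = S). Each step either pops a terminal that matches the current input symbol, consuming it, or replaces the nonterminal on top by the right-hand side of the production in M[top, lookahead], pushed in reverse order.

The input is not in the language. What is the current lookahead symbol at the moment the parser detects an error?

g

     Stack    Input        Action
  1  $ S      d a a g g $  expand S ::= J d N
  2  $ N d J  d a a g g $  expand J ::= λ
  3  $ N d    d a a g g $  match d
  4  $ N      a a g g $    expand N ::= a a g
  5  $ g a a  a a g g $    match a
  6  $ g a    a g g $      match a
  7  $ g      g g $        match g
  8  $        g $          error: stack empty but input remains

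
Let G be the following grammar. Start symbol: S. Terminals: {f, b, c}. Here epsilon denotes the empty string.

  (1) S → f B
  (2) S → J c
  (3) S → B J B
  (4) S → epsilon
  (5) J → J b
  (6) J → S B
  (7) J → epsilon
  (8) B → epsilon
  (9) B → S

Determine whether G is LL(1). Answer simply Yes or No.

No

FIRST(S) = {epsilon, b, c, f}
FIRST(J) = {epsilon, b, c, f}
FIRST(B) = {epsilon, b, c, f}
FOLLOW(S) = {$, b, c, f}
FOLLOW(J) = {$, b, c, f}
FOLLOW(B) = {$, b, c, f}
Cell M[B, $] receives both B → epsilon and B → S — the grammar is not LL(1).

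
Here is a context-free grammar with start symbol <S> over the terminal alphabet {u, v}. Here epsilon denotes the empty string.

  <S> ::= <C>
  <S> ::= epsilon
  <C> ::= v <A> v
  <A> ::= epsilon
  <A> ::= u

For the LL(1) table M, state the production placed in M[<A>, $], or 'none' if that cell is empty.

FIRST(<C>) = {v}
FIRST(<A>) = {epsilon, u}
FIRST(<S>) = {epsilon, v}  (via <C>)
FOLLOW(<S>) includes $ since <S> is the start symbol.
FOLLOW(<A>): in <C>::=v <A> v, <A> is followed by v with FIRST {v}. Thus FOLLOW(<A>) = {v}.
For <A> ::= epsilon: FIRST(epsilon) = {epsilon}, so it goes in M[<A>, t] for t ∈ {}; since epsilon ∈ FIRST, also for every t ∈ FOLLOW(<A>) = {v}.
For <A> ::= u: FIRST(u) = {u}, so it goes in M[<A>, t] for t ∈ {u}.
None of these place a production in M[<A>, $].

none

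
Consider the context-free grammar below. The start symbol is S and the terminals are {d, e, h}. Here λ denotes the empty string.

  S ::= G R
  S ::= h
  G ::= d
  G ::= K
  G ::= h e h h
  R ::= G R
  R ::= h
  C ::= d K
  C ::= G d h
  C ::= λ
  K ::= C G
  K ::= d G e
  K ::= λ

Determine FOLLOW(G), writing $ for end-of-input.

{d, e, h}

FIRST(S) = {d, h}  (via G R)
FIRST(G) = {λ, d, h}  (via K)
FIRST(R) = {d, h}  (via G R)
FIRST(C) = {λ, d, h}  (via G d h)
FIRST(K) = {λ, d, h}  (via C G)
FOLLOW(S) includes $ since S is the start symbol.
FOLLOW(S): S appears on no right-hand side. Thus FOLLOW(S) = {$}.
FOLLOW(R): in S::=G R, the suffix after R is empty, so FOLLOW(R) ⊇ FOLLOW(S) = {$}; in R::=G R, the suffix after R is empty (adds nothing new). Thus FOLLOW(R) = {$}.
FOLLOW(G): in S::=G R, G is followed by R with FIRST {d, h}; in R::=G R, G is followed by R with FIRST {d, h}; in C::=G d h, G is followed by d h with FIRST {d}; in K::=C G, the suffix after G is empty, so FOLLOW(G) ⊇ FOLLOW(K) = {d, e, h}; in K::=d G e, G is followed by e with FIRST {e}. Thus FOLLOW(G) = {d, e, h}.
FOLLOW(C): in K::=C G, C is followed by G with FIRST {λ, d, h}; in K::=C G, the suffix after C is nullable, so FOLLOW(C) ⊇ FOLLOW(K) = {d, e, h}. Thus FOLLOW(C) = {d, e, h}.
FOLLOW(K): in G::=K, the suffix after K is empty, so FOLLOW(K) ⊇ FOLLOW(G) = {d, e, h}; in C::=d K, the suffix after K is empty, so FOLLOW(K) ⊇ FOLLOW(C) = {d, e, h}. Thus FOLLOW(K) = {d, e, h}.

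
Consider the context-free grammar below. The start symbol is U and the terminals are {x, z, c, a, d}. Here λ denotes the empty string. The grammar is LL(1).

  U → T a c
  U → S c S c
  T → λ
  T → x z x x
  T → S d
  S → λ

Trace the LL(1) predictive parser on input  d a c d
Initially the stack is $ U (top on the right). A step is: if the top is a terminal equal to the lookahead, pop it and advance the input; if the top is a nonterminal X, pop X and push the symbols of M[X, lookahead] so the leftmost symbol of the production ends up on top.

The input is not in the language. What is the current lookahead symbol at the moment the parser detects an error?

d

     Stack      Input      Action
  1  $ U        d a c d $  expand U → T a c
  2  $ c a T    d a c d $  expand T → S d
  3  $ c a d S  d a c d $  expand S → λ
  4  $ c a d    d a c d $  match d
  5  $ c a      a c d $    match a
  6  $ c        c d $      match c
  7  $          d $        error: stack empty but input remains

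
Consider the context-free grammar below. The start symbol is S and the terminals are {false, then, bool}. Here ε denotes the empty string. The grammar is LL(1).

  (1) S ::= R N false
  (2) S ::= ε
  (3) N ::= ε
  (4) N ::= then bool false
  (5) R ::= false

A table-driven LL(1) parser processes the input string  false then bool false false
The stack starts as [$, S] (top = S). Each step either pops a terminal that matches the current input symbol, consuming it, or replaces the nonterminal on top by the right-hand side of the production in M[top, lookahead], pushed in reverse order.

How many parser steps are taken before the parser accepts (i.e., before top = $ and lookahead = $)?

     Stack                    Input                          Action
  1  $ S                      false then bool false false $  expand S ::= R N false
  2  $ false N R              false then bool false false $  expand R ::= false
  3  $ false N false          false then bool false false $  match false
  4  $ false N                then bool false false $        expand N ::= then bool false
  5  $ false false bool then  then bool false false $        match then
  6  $ false false bool       bool false false $             match bool
  7  $ false false            false false $                  match false
  8  $ false                  false $                        match false
Accept reached after 8 steps.

8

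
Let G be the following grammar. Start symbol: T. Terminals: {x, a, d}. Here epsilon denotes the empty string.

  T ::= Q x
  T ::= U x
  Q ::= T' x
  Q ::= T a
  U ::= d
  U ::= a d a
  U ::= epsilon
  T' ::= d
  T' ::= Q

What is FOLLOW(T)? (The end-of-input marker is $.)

FIRST(U): from U::=d we get {d}; from U::=a d a we get {a}; from U::=epsilon we get {epsilon}. So FIRST(U) = {epsilon, a, d}.
FIRST(T): from T::=Q x we get {a, d, x}; from T::=U x we get {a, d, x}. So FIRST(T) = {a, d, x}.
FIRST(Q): from Q::=T' x we get {a, d, x}; from Q::=T a we get {a, d, x}. So FIRST(Q) = {a, d, x}.
FIRST(T'): from T'::=d we get {d}; from T'::=Q we get {a, d, x}. So FIRST(T') = {a, d, x}.
FOLLOW(T) includes $ since T is the start symbol.
FOLLOW(T): in Q::=T a, T is followed by a with FIRST {a}. Thus FOLLOW(T) = {$, a}.
FOLLOW(U): in T::=U x, U is followed by x with FIRST {x}. Thus FOLLOW(U) = {x}.
FOLLOW(T'): in Q::=T' x, T' is followed by x with FIRST {x}. Thus FOLLOW(T') = {x}.
FOLLOW(Q): in T::=Q x, Q is followed by x with FIRST {x}; in T'::=Q, the suffix after Q is empty, so FOLLOW(Q) ⊇ FOLLOW(T') = {x}. Thus FOLLOW(Q) = {x}.

{$, a}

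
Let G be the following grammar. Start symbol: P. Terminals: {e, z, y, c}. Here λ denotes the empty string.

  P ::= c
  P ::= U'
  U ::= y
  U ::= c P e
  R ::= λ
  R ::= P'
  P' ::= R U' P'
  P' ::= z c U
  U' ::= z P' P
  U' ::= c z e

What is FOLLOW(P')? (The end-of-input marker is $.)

FIRST(U): from U::=y we get {y}; from U::=c P e we get {c}. So FIRST(U) = {c, y}.
FIRST(U'): from U'::=z P' P we get {z}; from U'::=c z e we get {c}. So FIRST(U') = {c, z}.
FIRST(P): from P::=c we get {c}; from P::=U' we get {c, z}. So FIRST(P) = {c, z}.
FIRST(R): from R::=λ we get {λ}; from R::=P' we get {c, z}. So FIRST(R) = {λ, c, z}.
FIRST(P'): from P'::=R U' P' we get {c, z}; from P'::=z c U we get {z}. So FIRST(P') = {c, z}.
FOLLOW(P) includes $ since P is the start symbol.
FOLLOW(R): in P'::=R U' P', R is followed by U' P' with FIRST {c, z}. Thus FOLLOW(R) = {c, z}.
FOLLOW(P'): in R::=P', the suffix after P' is empty, so FOLLOW(P') ⊇ FOLLOW(R) = {c, z}; in P'::=R U' P', the suffix after P' is empty (adds nothing new); in U'::=z P' P, P' is followed by P with FIRST {c, z}. Thus FOLLOW(P') = {c, z}.
FOLLOW(U): in P'::=z c U, the suffix after U is empty, so FOLLOW(U) ⊇ FOLLOW(P') = {c, z}. Thus FOLLOW(U) = {c, z}.
FOLLOW(P): in U::=c P e, P is followed by e with FIRST {e}; in U'::=z P' P, the suffix after P is empty, so FOLLOW(P) ⊇ FOLLOW(U') = {$, c, e, z}. Thus FOLLOW(P) = {$, c, e, z}.
FOLLOW(U'): in P::=U', the suffix after U' is empty, so FOLLOW(U') ⊇ FOLLOW(P) = {$, c, e, z}; in P'::=R U' P', U' is followed by P' with FIRST {c, z}. Thus FOLLOW(U') = {$, c, e, z}.

{c, z}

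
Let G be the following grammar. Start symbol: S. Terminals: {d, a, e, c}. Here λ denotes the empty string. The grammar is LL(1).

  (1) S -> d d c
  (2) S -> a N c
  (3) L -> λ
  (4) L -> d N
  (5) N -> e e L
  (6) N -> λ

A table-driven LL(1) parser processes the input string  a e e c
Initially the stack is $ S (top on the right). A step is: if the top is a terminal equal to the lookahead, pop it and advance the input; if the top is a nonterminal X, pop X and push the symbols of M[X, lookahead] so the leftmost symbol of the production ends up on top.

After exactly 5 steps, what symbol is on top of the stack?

L

     Stack      Input      Action
  1  $ S        a e e c $  expand S -> a N c
  2  $ c N a    a e e c $  match a
  3  $ c N      e e c $    expand N -> e e L
  4  $ c L e e  e e c $    match e
  5  $ c L e    e c $      match e
Stack after step 5: $ c L (top = L).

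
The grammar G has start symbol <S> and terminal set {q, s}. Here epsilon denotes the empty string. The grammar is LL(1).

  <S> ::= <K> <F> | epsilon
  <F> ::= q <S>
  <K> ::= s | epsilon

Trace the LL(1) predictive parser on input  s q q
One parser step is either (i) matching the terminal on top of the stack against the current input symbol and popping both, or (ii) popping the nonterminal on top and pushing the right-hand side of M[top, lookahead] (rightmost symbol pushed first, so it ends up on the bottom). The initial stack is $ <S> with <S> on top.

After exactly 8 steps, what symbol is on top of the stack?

q

     Stack      Input    Action
  1  $ <S>      s q q $  expand <S> ::= <K> <F>
  2  $ <F> <K>  s q q $  expand <K> ::= s
  3  $ <F> s    s q q $  match s
  4  $ <F>      q q $    expand <F> ::= q <S>
  5  $ <S> q    q q $    match q
  6  $ <S>      q $      expand <S> ::= <K> <F>
  7  $ <F> <K>  q $      expand <K> ::= epsilon
  8  $ <F>      q $      expand <F> ::= q <S>
Stack after step 8: $ <S> q (top = q).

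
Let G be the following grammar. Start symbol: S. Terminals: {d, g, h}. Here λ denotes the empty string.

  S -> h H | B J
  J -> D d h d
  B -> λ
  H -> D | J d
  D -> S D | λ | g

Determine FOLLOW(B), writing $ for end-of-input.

{d, g, h}

FIRST(B) = {λ}
FIRST(S) = {d, g, h}  (via B J)
FIRST(D) = {λ, d, g, h}  (via S D)
FIRST(J) = {d, g, h}  (via D d h d)
FIRST(H) = {λ, d, g, h}  (via D, J d)
FOLLOW(S) includes $ since S is the start symbol.
FOLLOW(B): in S->B J, B is followed by J with FIRST {d, g, h}. Thus FOLLOW(B) = {d, g, h}.
FOLLOW(S): in D->S D, S is followed by D with FIRST {λ, d, g, h}; in D->S D, the suffix after S is nullable, so FOLLOW(S) ⊇ FOLLOW(D) = {$, d, g, h}. Thus FOLLOW(S) = {$, d, g, h}.
FOLLOW(J): in S->B J, the suffix after J is empty, so FOLLOW(J) ⊇ FOLLOW(S) = {$, d, g, h}; in H->J d, J is followed by d with FIRST {d}. Thus FOLLOW(J) = {$, d, g, h}.
FOLLOW(H): in S->h H, the suffix after H is empty, so FOLLOW(H) ⊇ FOLLOW(S) = {$, d, g, h}. Thus FOLLOW(H) = {$, d, g, h}.
FOLLOW(D): in J->D d h d, D is followed by d h d with FIRST {d}; in H->D, the suffix after D is empty, so FOLLOW(D) ⊇ FOLLOW(H) = {$, d, g, h}; in D->S D, the suffix after D is empty (adds nothing new). Thus FOLLOW(D) = {$, d, g, h}.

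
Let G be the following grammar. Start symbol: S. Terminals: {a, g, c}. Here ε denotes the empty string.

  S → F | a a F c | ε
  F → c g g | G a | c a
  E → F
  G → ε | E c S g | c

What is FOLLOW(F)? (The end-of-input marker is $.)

{$, c, g}

FIRST(S): from S→F we get {a, c}; from S→a a F c we get {a}; from S→ε we get {ε}. So FIRST(S) = {ε, a, c}.
FIRST(F): from F→c g g we get {c}; from F→G a we get {a, c}; from F→c a we get {c}. So FIRST(F) = {a, c}.
FIRST(E): from E→F we get {a, c}. So FIRST(E) = {a, c}.
FIRST(G): from G→ε we get {ε}; from G→E c S g we get {a, c}; from G→c we get {c}. So FIRST(G) = {ε, a, c}.
FOLLOW(S) includes $ since S is the start symbol.
FOLLOW(S): in G→E c S g, S is followed by g with FIRST {g}. Thus FOLLOW(S) = {$, g}.
FOLLOW(E): in G→E c S g, E is followed by c S g with FIRST {c}. Thus FOLLOW(E) = {c}.
FOLLOW(F): in S→F, the suffix after F is empty, so FOLLOW(F) ⊇ FOLLOW(S) = {$, g}; in S→a a F c, F is followed by c with FIRST {c}; in E→F, the suffix after F is empty, so FOLLOW(F) ⊇ FOLLOW(E) = {c}. Thus FOLLOW(F) = {$, c, g}.
FOLLOW(G): in F→G a, G is followed by a with FIRST {a}. Thus FOLLOW(G) = {a}.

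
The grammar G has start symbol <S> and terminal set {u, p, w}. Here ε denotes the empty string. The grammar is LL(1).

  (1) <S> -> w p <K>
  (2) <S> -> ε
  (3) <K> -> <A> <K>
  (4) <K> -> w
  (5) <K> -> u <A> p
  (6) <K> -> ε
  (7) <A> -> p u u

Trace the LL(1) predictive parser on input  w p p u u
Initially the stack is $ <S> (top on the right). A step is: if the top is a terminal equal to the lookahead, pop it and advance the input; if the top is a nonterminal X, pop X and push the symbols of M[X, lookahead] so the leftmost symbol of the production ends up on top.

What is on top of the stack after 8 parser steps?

<K>

step 1: stack=$ <S>  input=w p p u u $  — expand <S> -> w p <K>
step 2: stack=$ <K> p w  input=w p p u u $  — match w
step 3: stack=$ <K> p  input=p p u u $  — match p
step 4: stack=$ <K>  input=p u u $  — expand <K> -> <A> <K>
step 5: stack=$ <K> <A>  input=p u u $  — expand <A> -> p u u
step 6: stack=$ <K> u u p  input=p u u $  — match p
step 7: stack=$ <K> u u  input=u u $  — match u
step 8: stack=$ <K> u  input=u $  — match u
Stack after step 8: $ <K> (top = <K>).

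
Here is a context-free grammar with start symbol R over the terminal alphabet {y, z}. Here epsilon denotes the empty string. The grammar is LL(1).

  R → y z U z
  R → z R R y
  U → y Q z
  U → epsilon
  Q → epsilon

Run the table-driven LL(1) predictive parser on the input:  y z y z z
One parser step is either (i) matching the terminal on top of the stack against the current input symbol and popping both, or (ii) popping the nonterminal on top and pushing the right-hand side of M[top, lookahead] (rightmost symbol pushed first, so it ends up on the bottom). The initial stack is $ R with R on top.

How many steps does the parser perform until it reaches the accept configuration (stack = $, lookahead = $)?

     Stack      Input        Action
  1  $ R        y z y z z $  expand R → y z U z
  2  $ z U z y  y z y z z $  match y
  3  $ z U z    z y z z $    match z
  4  $ z U      y z z $      expand U → y Q z
  5  $ z z Q y  y z z $      match y
  6  $ z z Q    z z $        expand Q → epsilon
  7  $ z z      z z $        match z
  8  $ z        z $          match z
Accept reached after 8 steps.

8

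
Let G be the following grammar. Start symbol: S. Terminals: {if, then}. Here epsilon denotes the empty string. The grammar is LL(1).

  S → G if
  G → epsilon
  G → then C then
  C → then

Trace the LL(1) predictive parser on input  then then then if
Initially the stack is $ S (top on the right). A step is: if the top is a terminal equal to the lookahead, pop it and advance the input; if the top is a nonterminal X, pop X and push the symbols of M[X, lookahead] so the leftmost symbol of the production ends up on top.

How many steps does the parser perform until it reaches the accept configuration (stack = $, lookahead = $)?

7

step 1: stack=$ S  input=then then then if $  — expand S → G if
step 2: stack=$ if G  input=then then then if $  — expand G → then C then
step 3: stack=$ if then C then  input=then then then if $  — match then
step 4: stack=$ if then C  input=then then if $  — expand C → then
step 5: stack=$ if then then  input=then then if $  — match then
step 6: stack=$ if then  input=then if $  — match then
step 7: stack=$ if  input=if $  — match if
Accept reached after 7 steps.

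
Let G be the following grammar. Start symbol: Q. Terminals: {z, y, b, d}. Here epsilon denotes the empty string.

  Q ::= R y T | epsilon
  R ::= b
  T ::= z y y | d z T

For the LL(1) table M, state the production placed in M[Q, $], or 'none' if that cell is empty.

Q ::= epsilon

FIRST(R): from R::=b we get {b}. So FIRST(R) = {b}.
FIRST(T): from T::=z y y we get {z}; from T::=d z T we get {d}. So FIRST(T) = {d, z}.
FIRST(Q): from Q::=R y T we get {b}; from Q::=epsilon we get {epsilon}. So FIRST(Q) = {epsilon, b}.
FOLLOW(Q) includes $ since Q is the start symbol.
FOLLOW(Q): Q appears on no right-hand side. Thus FOLLOW(Q) = {$}.
For Q ::= R y T: FIRST(R y T) = {b}, so it goes in M[Q, t] for t ∈ {b}.
For Q ::= epsilon: FIRST(epsilon) = {epsilon}, so it goes in M[Q, t] for t ∈ {}; since epsilon ∈ FIRST, also for every t ∈ FOLLOW(Q) = {$}.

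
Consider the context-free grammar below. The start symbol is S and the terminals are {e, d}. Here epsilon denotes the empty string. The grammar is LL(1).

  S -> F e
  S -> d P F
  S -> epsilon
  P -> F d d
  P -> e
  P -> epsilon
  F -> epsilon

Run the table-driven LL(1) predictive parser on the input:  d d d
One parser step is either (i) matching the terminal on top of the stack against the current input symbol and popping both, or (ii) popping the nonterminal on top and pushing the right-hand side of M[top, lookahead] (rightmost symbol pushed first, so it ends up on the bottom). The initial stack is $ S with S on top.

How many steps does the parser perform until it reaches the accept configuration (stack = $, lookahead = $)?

7

     Stack      Input    Action
  1  $ S        d d d $  expand S -> d P F
  2  $ F P d    d d d $  match d
  3  $ F P      d d $    expand P -> F d d
  4  $ F d d F  d d $    expand F -> epsilon
  5  $ F d d    d d $    match d
  6  $ F d      d $      match d
  7  $ F        $        expand F -> epsilon
Accept reached after 7 steps.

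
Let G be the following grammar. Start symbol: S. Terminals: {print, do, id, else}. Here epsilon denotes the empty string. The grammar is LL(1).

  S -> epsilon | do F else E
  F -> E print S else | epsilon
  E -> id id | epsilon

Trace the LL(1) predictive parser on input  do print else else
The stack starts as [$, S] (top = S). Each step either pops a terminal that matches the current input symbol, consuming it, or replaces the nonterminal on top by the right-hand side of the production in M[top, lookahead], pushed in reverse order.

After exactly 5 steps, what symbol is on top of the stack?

S

     Stack                    Input                 Action
  1  $ S                      do print else else $  expand S -> do F else E
  2  $ E else F do            do print else else $  match do
  3  $ E else F               print else else $     expand F -> E print S else
  4  $ E else else S print E  print else else $     expand E -> epsilon
  5  $ E else else S print    print else else $     match print
Stack after step 5: $ E else else S (top = S).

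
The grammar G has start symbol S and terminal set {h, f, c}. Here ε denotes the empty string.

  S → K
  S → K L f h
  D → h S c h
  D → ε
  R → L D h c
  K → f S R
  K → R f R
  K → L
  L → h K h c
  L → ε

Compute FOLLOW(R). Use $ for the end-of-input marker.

FIRST(D) = {ε, h}
FIRST(L) = {ε, h}
FIRST(R) = {h}  (via L D h c)
FIRST(K) = {ε, f, h}  (via R f R, L)
FIRST(S) = {ε, f, h}  (via K, K L f h)
FOLLOW(S) includes $ since S is the start symbol.
FOLLOW(S): in D→h S c h, S is followed by c h with FIRST {c}; in K→f S R, S is followed by R with FIRST {h}. Thus FOLLOW(S) = {$, c, h}.
FOLLOW(D): in R→L D h c, D is followed by h c with FIRST {h}. Thus FOLLOW(D) = {h}.
FOLLOW(K): in S→K, the suffix after K is empty, so FOLLOW(K) ⊇ FOLLOW(S) = {$, c, h}; in S→K L f h, K is followed by L f h with FIRST {f, h}; in L→h K h c, K is followed by h c with FIRST {h}. Thus FOLLOW(K) = {$, c, f, h}.
FOLLOW(R): in K→f S R, the suffix after R is empty, so FOLLOW(R) ⊇ FOLLOW(K) = {$, c, f, h}; in K→R f R (occurrence 1), R is followed by f R with FIRST {f}; in K→R f R (occurrence 2), the suffix after R is empty, so FOLLOW(R) ⊇ FOLLOW(K) = {$, c, f, h}. Thus FOLLOW(R) = {$, c, f, h}.
FOLLOW(L): in S→K L f h, L is followed by f h with FIRST {f}; in R→L D h c, L is followed by D h c with FIRST {h}; in K→L, the suffix after L is empty, so FOLLOW(L) ⊇ FOLLOW(K) = {$, c, f, h}. Thus FOLLOW(L) = {$, c, f, h}.

{$, c, f, h}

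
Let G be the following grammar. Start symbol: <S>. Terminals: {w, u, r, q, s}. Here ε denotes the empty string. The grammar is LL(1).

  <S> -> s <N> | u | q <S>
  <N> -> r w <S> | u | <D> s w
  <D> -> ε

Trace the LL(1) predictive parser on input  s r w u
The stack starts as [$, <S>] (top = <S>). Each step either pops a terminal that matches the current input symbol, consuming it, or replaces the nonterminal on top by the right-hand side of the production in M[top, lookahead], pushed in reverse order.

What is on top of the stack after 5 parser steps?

<S>

     Stack      Input      Action
  1  $ <S>      s r w u $  expand <S> -> s <N>
  2  $ <N> s    s r w u $  match s
  3  $ <N>      r w u $    expand <N> -> r w <S>
  4  $ <S> w r  r w u $    match r
  5  $ <S> w    w u $      match w
Stack after step 5: $ <S> (top = <S>).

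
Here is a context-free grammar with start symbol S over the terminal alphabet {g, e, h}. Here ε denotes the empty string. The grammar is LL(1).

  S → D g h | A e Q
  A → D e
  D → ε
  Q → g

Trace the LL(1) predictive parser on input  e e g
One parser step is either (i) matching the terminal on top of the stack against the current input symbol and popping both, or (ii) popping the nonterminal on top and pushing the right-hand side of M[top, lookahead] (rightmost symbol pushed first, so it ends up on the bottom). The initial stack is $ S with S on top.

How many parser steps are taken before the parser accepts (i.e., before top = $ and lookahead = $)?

7

step 1: stack=$ S  input=e e g $  — expand S → A e Q
step 2: stack=$ Q e A  input=e e g $  — expand A → D e
step 3: stack=$ Q e e D  input=e e g $  — expand D → ε
step 4: stack=$ Q e e  input=e e g $  — match e
step 5: stack=$ Q e  input=e g $  — match e
step 6: stack=$ Q  input=g $  — expand Q → g
step 7: stack=$ g  input=g $  — match g
Accept reached after 7 steps.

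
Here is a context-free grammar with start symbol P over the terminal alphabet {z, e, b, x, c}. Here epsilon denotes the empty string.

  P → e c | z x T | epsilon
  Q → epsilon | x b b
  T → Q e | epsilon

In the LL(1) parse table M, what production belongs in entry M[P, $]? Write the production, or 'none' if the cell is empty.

FIRST(P) = {epsilon, e, z}
FIRST(Q) = {epsilon, x}
FIRST(T) = {epsilon, e, x}  (via Q e)
FOLLOW(P) includes $ since P is the start symbol.
FOLLOW(P): P appears on no right-hand side. Thus FOLLOW(P) = {$}.
For P → e c: FIRST(e c) = {e}, so it goes in M[P, t] for t ∈ {e}.
For P → z x T: FIRST(z x T) = {z}, so it goes in M[P, t] for t ∈ {z}.
For P → epsilon: FIRST(epsilon) = {epsilon}, so it goes in M[P, t] for t ∈ {}; since epsilon ∈ FIRST, also for every t ∈ FOLLOW(P) = {$}.

P → epsilon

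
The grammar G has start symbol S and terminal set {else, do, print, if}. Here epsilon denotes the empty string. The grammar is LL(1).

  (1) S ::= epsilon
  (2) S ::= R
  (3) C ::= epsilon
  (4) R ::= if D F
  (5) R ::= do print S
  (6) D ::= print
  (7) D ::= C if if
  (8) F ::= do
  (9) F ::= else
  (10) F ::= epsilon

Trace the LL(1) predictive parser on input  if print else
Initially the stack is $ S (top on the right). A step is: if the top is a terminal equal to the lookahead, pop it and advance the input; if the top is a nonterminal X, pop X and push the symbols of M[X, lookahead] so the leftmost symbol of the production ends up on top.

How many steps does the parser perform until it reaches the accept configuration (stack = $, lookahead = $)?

7

     Stack      Input            Action
  1  $ S        if print else $  expand S ::= R
  2  $ R        if print else $  expand R ::= if D F
  3  $ F D if   if print else $  match if
  4  $ F D      print else $     expand D ::= print
  5  $ F print  print else $     match print
  6  $ F        else $           expand F ::= else
  7  $ else     else $           match else
Accept reached after 7 steps.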